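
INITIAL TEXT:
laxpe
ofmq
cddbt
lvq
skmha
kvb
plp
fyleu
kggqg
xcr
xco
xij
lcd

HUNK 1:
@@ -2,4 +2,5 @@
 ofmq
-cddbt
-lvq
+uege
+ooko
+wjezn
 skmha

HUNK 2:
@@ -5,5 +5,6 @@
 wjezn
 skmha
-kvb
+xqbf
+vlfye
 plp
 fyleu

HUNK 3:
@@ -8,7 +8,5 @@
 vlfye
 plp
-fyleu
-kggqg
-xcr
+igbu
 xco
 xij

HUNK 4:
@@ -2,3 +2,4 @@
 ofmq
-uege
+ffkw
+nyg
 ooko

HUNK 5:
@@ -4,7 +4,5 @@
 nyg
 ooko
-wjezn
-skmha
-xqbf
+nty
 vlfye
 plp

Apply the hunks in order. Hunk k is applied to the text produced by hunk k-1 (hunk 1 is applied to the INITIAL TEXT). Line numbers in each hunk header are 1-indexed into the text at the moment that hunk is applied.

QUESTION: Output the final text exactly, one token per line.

Hunk 1: at line 2 remove [cddbt,lvq] add [uege,ooko,wjezn] -> 14 lines: laxpe ofmq uege ooko wjezn skmha kvb plp fyleu kggqg xcr xco xij lcd
Hunk 2: at line 5 remove [kvb] add [xqbf,vlfye] -> 15 lines: laxpe ofmq uege ooko wjezn skmha xqbf vlfye plp fyleu kggqg xcr xco xij lcd
Hunk 3: at line 8 remove [fyleu,kggqg,xcr] add [igbu] -> 13 lines: laxpe ofmq uege ooko wjezn skmha xqbf vlfye plp igbu xco xij lcd
Hunk 4: at line 2 remove [uege] add [ffkw,nyg] -> 14 lines: laxpe ofmq ffkw nyg ooko wjezn skmha xqbf vlfye plp igbu xco xij lcd
Hunk 5: at line 4 remove [wjezn,skmha,xqbf] add [nty] -> 12 lines: laxpe ofmq ffkw nyg ooko nty vlfye plp igbu xco xij lcd

Answer: laxpe
ofmq
ffkw
nyg
ooko
nty
vlfye
plp
igbu
xco
xij
lcd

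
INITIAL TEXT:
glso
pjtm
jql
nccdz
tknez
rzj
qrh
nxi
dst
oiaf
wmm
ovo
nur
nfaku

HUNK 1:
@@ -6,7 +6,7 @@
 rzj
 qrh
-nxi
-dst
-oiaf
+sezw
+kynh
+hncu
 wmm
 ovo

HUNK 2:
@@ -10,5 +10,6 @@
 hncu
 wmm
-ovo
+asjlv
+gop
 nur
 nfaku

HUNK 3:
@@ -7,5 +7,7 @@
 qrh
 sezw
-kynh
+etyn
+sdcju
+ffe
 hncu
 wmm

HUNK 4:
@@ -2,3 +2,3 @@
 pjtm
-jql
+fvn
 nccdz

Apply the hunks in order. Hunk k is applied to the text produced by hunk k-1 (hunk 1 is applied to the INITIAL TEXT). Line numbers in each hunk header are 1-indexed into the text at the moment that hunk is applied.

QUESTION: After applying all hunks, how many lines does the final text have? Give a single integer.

Hunk 1: at line 6 remove [nxi,dst,oiaf] add [sezw,kynh,hncu] -> 14 lines: glso pjtm jql nccdz tknez rzj qrh sezw kynh hncu wmm ovo nur nfaku
Hunk 2: at line 10 remove [ovo] add [asjlv,gop] -> 15 lines: glso pjtm jql nccdz tknez rzj qrh sezw kynh hncu wmm asjlv gop nur nfaku
Hunk 3: at line 7 remove [kynh] add [etyn,sdcju,ffe] -> 17 lines: glso pjtm jql nccdz tknez rzj qrh sezw etyn sdcju ffe hncu wmm asjlv gop nur nfaku
Hunk 4: at line 2 remove [jql] add [fvn] -> 17 lines: glso pjtm fvn nccdz tknez rzj qrh sezw etyn sdcju ffe hncu wmm asjlv gop nur nfaku
Final line count: 17

Answer: 17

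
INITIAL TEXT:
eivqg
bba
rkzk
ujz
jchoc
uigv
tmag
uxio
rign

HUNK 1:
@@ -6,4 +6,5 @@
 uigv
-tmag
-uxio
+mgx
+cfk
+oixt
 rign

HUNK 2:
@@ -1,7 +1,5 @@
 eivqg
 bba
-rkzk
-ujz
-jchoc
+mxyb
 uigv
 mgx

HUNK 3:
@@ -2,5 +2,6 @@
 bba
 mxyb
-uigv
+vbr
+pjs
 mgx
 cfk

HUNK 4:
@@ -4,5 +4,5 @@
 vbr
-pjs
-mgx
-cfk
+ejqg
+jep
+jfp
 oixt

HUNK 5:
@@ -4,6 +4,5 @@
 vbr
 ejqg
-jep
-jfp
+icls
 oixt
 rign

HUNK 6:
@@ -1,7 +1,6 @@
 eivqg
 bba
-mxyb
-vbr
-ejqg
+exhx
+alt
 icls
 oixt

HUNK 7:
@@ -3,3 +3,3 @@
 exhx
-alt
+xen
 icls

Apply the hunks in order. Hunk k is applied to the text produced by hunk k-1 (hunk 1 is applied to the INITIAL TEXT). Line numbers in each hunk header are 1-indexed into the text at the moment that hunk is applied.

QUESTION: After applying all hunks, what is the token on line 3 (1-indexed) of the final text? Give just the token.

Answer: exhx

Derivation:
Hunk 1: at line 6 remove [tmag,uxio] add [mgx,cfk,oixt] -> 10 lines: eivqg bba rkzk ujz jchoc uigv mgx cfk oixt rign
Hunk 2: at line 1 remove [rkzk,ujz,jchoc] add [mxyb] -> 8 lines: eivqg bba mxyb uigv mgx cfk oixt rign
Hunk 3: at line 2 remove [uigv] add [vbr,pjs] -> 9 lines: eivqg bba mxyb vbr pjs mgx cfk oixt rign
Hunk 4: at line 4 remove [pjs,mgx,cfk] add [ejqg,jep,jfp] -> 9 lines: eivqg bba mxyb vbr ejqg jep jfp oixt rign
Hunk 5: at line 4 remove [jep,jfp] add [icls] -> 8 lines: eivqg bba mxyb vbr ejqg icls oixt rign
Hunk 6: at line 1 remove [mxyb,vbr,ejqg] add [exhx,alt] -> 7 lines: eivqg bba exhx alt icls oixt rign
Hunk 7: at line 3 remove [alt] add [xen] -> 7 lines: eivqg bba exhx xen icls oixt rign
Final line 3: exhx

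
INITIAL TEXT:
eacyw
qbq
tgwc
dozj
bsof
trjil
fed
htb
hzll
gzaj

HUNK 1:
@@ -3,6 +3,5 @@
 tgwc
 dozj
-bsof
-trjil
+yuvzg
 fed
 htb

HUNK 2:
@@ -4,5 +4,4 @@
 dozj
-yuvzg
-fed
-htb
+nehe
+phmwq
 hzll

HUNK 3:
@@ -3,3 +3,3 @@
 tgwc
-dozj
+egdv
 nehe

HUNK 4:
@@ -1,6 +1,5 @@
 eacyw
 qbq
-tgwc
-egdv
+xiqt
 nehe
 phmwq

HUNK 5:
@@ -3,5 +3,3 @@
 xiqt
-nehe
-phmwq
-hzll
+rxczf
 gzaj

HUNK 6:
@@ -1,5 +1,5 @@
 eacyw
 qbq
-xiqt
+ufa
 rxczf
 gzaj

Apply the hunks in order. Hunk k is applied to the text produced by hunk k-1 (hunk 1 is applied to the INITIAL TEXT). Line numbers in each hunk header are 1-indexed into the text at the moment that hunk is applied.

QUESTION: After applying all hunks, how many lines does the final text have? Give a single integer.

Answer: 5

Derivation:
Hunk 1: at line 3 remove [bsof,trjil] add [yuvzg] -> 9 lines: eacyw qbq tgwc dozj yuvzg fed htb hzll gzaj
Hunk 2: at line 4 remove [yuvzg,fed,htb] add [nehe,phmwq] -> 8 lines: eacyw qbq tgwc dozj nehe phmwq hzll gzaj
Hunk 3: at line 3 remove [dozj] add [egdv] -> 8 lines: eacyw qbq tgwc egdv nehe phmwq hzll gzaj
Hunk 4: at line 1 remove [tgwc,egdv] add [xiqt] -> 7 lines: eacyw qbq xiqt nehe phmwq hzll gzaj
Hunk 5: at line 3 remove [nehe,phmwq,hzll] add [rxczf] -> 5 lines: eacyw qbq xiqt rxczf gzaj
Hunk 6: at line 1 remove [xiqt] add [ufa] -> 5 lines: eacyw qbq ufa rxczf gzaj
Final line count: 5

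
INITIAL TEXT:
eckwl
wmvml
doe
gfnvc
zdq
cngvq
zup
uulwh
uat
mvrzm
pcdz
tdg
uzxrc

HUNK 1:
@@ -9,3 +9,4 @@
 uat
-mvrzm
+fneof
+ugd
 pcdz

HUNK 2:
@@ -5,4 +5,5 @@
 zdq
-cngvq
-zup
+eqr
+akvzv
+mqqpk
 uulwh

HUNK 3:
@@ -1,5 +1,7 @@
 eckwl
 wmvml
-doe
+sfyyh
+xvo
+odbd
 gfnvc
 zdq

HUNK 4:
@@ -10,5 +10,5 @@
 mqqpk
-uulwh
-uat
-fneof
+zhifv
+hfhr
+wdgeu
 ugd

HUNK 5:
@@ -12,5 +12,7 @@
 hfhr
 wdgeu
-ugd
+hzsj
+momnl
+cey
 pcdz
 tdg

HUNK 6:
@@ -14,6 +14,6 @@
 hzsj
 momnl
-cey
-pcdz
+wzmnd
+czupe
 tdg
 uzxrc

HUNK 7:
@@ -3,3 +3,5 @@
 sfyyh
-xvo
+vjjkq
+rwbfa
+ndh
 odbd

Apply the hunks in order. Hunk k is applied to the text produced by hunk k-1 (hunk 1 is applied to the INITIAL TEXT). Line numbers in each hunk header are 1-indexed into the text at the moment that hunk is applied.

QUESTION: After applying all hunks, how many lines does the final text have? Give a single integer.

Hunk 1: at line 9 remove [mvrzm] add [fneof,ugd] -> 14 lines: eckwl wmvml doe gfnvc zdq cngvq zup uulwh uat fneof ugd pcdz tdg uzxrc
Hunk 2: at line 5 remove [cngvq,zup] add [eqr,akvzv,mqqpk] -> 15 lines: eckwl wmvml doe gfnvc zdq eqr akvzv mqqpk uulwh uat fneof ugd pcdz tdg uzxrc
Hunk 3: at line 1 remove [doe] add [sfyyh,xvo,odbd] -> 17 lines: eckwl wmvml sfyyh xvo odbd gfnvc zdq eqr akvzv mqqpk uulwh uat fneof ugd pcdz tdg uzxrc
Hunk 4: at line 10 remove [uulwh,uat,fneof] add [zhifv,hfhr,wdgeu] -> 17 lines: eckwl wmvml sfyyh xvo odbd gfnvc zdq eqr akvzv mqqpk zhifv hfhr wdgeu ugd pcdz tdg uzxrc
Hunk 5: at line 12 remove [ugd] add [hzsj,momnl,cey] -> 19 lines: eckwl wmvml sfyyh xvo odbd gfnvc zdq eqr akvzv mqqpk zhifv hfhr wdgeu hzsj momnl cey pcdz tdg uzxrc
Hunk 6: at line 14 remove [cey,pcdz] add [wzmnd,czupe] -> 19 lines: eckwl wmvml sfyyh xvo odbd gfnvc zdq eqr akvzv mqqpk zhifv hfhr wdgeu hzsj momnl wzmnd czupe tdg uzxrc
Hunk 7: at line 3 remove [xvo] add [vjjkq,rwbfa,ndh] -> 21 lines: eckwl wmvml sfyyh vjjkq rwbfa ndh odbd gfnvc zdq eqr akvzv mqqpk zhifv hfhr wdgeu hzsj momnl wzmnd czupe tdg uzxrc
Final line count: 21

Answer: 21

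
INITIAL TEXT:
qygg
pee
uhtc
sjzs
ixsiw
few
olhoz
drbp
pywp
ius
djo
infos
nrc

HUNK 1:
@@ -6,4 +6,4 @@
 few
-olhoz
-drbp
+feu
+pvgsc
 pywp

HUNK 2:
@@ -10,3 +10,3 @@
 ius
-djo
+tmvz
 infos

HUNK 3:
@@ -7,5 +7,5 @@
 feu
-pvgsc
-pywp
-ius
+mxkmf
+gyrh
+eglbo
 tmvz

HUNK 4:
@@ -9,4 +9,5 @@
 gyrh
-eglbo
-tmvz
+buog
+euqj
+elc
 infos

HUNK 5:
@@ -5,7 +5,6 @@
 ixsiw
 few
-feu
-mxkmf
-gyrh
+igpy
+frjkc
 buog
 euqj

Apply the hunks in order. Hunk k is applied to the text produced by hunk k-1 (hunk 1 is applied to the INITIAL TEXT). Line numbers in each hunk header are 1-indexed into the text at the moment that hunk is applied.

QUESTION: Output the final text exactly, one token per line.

Hunk 1: at line 6 remove [olhoz,drbp] add [feu,pvgsc] -> 13 lines: qygg pee uhtc sjzs ixsiw few feu pvgsc pywp ius djo infos nrc
Hunk 2: at line 10 remove [djo] add [tmvz] -> 13 lines: qygg pee uhtc sjzs ixsiw few feu pvgsc pywp ius tmvz infos nrc
Hunk 3: at line 7 remove [pvgsc,pywp,ius] add [mxkmf,gyrh,eglbo] -> 13 lines: qygg pee uhtc sjzs ixsiw few feu mxkmf gyrh eglbo tmvz infos nrc
Hunk 4: at line 9 remove [eglbo,tmvz] add [buog,euqj,elc] -> 14 lines: qygg pee uhtc sjzs ixsiw few feu mxkmf gyrh buog euqj elc infos nrc
Hunk 5: at line 5 remove [feu,mxkmf,gyrh] add [igpy,frjkc] -> 13 lines: qygg pee uhtc sjzs ixsiw few igpy frjkc buog euqj elc infos nrc

Answer: qygg
pee
uhtc
sjzs
ixsiw
few
igpy
frjkc
buog
euqj
elc
infos
nrc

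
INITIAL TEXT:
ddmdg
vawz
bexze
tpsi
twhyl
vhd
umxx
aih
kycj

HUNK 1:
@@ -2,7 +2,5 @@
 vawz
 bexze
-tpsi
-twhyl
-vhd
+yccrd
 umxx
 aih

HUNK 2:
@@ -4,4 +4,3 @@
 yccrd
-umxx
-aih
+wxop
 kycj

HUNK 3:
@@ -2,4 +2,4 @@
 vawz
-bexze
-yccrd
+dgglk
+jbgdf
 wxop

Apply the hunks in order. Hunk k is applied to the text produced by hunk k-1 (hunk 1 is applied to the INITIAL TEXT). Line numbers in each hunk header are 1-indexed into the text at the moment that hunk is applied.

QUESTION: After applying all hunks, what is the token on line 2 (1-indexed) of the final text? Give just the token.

Answer: vawz

Derivation:
Hunk 1: at line 2 remove [tpsi,twhyl,vhd] add [yccrd] -> 7 lines: ddmdg vawz bexze yccrd umxx aih kycj
Hunk 2: at line 4 remove [umxx,aih] add [wxop] -> 6 lines: ddmdg vawz bexze yccrd wxop kycj
Hunk 3: at line 2 remove [bexze,yccrd] add [dgglk,jbgdf] -> 6 lines: ddmdg vawz dgglk jbgdf wxop kycj
Final line 2: vawz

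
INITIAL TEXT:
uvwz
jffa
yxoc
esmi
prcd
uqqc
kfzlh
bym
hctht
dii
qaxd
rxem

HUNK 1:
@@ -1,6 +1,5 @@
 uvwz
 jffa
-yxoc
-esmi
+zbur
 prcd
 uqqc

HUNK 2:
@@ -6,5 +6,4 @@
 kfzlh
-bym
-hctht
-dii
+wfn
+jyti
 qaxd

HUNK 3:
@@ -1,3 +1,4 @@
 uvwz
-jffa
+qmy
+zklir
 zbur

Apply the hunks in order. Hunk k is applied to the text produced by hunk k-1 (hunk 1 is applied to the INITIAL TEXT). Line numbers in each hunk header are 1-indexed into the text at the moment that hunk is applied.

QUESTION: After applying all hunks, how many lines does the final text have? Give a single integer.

Hunk 1: at line 1 remove [yxoc,esmi] add [zbur] -> 11 lines: uvwz jffa zbur prcd uqqc kfzlh bym hctht dii qaxd rxem
Hunk 2: at line 6 remove [bym,hctht,dii] add [wfn,jyti] -> 10 lines: uvwz jffa zbur prcd uqqc kfzlh wfn jyti qaxd rxem
Hunk 3: at line 1 remove [jffa] add [qmy,zklir] -> 11 lines: uvwz qmy zklir zbur prcd uqqc kfzlh wfn jyti qaxd rxem
Final line count: 11

Answer: 11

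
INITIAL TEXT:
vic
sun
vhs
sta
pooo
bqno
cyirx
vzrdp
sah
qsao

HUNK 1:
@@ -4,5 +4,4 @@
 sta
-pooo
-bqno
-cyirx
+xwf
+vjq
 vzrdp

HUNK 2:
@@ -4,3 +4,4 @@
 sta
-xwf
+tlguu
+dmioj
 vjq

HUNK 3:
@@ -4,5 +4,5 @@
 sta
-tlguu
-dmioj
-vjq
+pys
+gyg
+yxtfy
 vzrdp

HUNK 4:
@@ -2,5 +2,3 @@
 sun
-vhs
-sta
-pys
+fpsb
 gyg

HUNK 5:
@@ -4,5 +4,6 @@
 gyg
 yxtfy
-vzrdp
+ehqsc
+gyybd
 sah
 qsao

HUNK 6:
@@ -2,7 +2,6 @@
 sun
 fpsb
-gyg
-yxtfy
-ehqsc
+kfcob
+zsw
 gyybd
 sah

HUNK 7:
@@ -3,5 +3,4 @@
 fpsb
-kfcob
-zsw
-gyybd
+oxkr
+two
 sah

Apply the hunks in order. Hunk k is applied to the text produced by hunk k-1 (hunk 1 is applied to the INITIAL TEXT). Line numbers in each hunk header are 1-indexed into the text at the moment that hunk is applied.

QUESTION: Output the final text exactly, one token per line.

Answer: vic
sun
fpsb
oxkr
two
sah
qsao

Derivation:
Hunk 1: at line 4 remove [pooo,bqno,cyirx] add [xwf,vjq] -> 9 lines: vic sun vhs sta xwf vjq vzrdp sah qsao
Hunk 2: at line 4 remove [xwf] add [tlguu,dmioj] -> 10 lines: vic sun vhs sta tlguu dmioj vjq vzrdp sah qsao
Hunk 3: at line 4 remove [tlguu,dmioj,vjq] add [pys,gyg,yxtfy] -> 10 lines: vic sun vhs sta pys gyg yxtfy vzrdp sah qsao
Hunk 4: at line 2 remove [vhs,sta,pys] add [fpsb] -> 8 lines: vic sun fpsb gyg yxtfy vzrdp sah qsao
Hunk 5: at line 4 remove [vzrdp] add [ehqsc,gyybd] -> 9 lines: vic sun fpsb gyg yxtfy ehqsc gyybd sah qsao
Hunk 6: at line 2 remove [gyg,yxtfy,ehqsc] add [kfcob,zsw] -> 8 lines: vic sun fpsb kfcob zsw gyybd sah qsao
Hunk 7: at line 3 remove [kfcob,zsw,gyybd] add [oxkr,two] -> 7 lines: vic sun fpsb oxkr two sah qsao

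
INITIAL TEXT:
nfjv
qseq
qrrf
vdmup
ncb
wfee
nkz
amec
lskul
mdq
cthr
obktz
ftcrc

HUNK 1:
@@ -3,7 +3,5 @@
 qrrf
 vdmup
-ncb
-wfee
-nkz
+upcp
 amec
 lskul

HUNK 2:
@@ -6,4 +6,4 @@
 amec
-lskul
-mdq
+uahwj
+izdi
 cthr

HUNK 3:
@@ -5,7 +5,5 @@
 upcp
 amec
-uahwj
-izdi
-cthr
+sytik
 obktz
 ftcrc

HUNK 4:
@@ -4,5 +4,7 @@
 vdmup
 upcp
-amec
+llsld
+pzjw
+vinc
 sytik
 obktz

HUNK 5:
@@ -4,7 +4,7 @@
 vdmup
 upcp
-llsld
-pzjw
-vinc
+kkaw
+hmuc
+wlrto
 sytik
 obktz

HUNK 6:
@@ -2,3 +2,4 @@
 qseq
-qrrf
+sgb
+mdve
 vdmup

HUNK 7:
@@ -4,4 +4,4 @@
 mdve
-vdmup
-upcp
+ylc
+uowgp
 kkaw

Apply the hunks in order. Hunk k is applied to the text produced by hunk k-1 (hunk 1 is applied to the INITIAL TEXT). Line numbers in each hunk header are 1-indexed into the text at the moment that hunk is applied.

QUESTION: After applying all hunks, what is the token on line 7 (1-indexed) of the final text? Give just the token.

Hunk 1: at line 3 remove [ncb,wfee,nkz] add [upcp] -> 11 lines: nfjv qseq qrrf vdmup upcp amec lskul mdq cthr obktz ftcrc
Hunk 2: at line 6 remove [lskul,mdq] add [uahwj,izdi] -> 11 lines: nfjv qseq qrrf vdmup upcp amec uahwj izdi cthr obktz ftcrc
Hunk 3: at line 5 remove [uahwj,izdi,cthr] add [sytik] -> 9 lines: nfjv qseq qrrf vdmup upcp amec sytik obktz ftcrc
Hunk 4: at line 4 remove [amec] add [llsld,pzjw,vinc] -> 11 lines: nfjv qseq qrrf vdmup upcp llsld pzjw vinc sytik obktz ftcrc
Hunk 5: at line 4 remove [llsld,pzjw,vinc] add [kkaw,hmuc,wlrto] -> 11 lines: nfjv qseq qrrf vdmup upcp kkaw hmuc wlrto sytik obktz ftcrc
Hunk 6: at line 2 remove [qrrf] add [sgb,mdve] -> 12 lines: nfjv qseq sgb mdve vdmup upcp kkaw hmuc wlrto sytik obktz ftcrc
Hunk 7: at line 4 remove [vdmup,upcp] add [ylc,uowgp] -> 12 lines: nfjv qseq sgb mdve ylc uowgp kkaw hmuc wlrto sytik obktz ftcrc
Final line 7: kkaw

Answer: kkaw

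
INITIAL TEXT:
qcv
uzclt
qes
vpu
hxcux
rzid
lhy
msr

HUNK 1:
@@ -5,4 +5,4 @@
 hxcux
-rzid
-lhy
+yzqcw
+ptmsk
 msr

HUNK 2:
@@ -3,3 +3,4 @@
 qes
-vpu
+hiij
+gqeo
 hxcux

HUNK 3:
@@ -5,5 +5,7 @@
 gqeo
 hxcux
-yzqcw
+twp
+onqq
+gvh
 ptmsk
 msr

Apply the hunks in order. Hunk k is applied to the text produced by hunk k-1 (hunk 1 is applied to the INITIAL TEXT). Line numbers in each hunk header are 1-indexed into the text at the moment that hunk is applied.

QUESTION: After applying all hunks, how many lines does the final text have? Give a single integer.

Answer: 11

Derivation:
Hunk 1: at line 5 remove [rzid,lhy] add [yzqcw,ptmsk] -> 8 lines: qcv uzclt qes vpu hxcux yzqcw ptmsk msr
Hunk 2: at line 3 remove [vpu] add [hiij,gqeo] -> 9 lines: qcv uzclt qes hiij gqeo hxcux yzqcw ptmsk msr
Hunk 3: at line 5 remove [yzqcw] add [twp,onqq,gvh] -> 11 lines: qcv uzclt qes hiij gqeo hxcux twp onqq gvh ptmsk msr
Final line count: 11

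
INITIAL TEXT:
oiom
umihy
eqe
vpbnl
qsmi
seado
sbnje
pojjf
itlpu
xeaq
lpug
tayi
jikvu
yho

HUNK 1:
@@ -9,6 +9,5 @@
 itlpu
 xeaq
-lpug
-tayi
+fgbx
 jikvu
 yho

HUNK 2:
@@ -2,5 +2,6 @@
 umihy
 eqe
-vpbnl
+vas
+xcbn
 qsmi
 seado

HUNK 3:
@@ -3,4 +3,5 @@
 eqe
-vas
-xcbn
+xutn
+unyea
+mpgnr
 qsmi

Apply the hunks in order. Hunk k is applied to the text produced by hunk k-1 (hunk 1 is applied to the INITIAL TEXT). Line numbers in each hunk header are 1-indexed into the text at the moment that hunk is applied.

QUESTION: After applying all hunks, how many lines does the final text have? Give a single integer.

Answer: 15

Derivation:
Hunk 1: at line 9 remove [lpug,tayi] add [fgbx] -> 13 lines: oiom umihy eqe vpbnl qsmi seado sbnje pojjf itlpu xeaq fgbx jikvu yho
Hunk 2: at line 2 remove [vpbnl] add [vas,xcbn] -> 14 lines: oiom umihy eqe vas xcbn qsmi seado sbnje pojjf itlpu xeaq fgbx jikvu yho
Hunk 3: at line 3 remove [vas,xcbn] add [xutn,unyea,mpgnr] -> 15 lines: oiom umihy eqe xutn unyea mpgnr qsmi seado sbnje pojjf itlpu xeaq fgbx jikvu yho
Final line count: 15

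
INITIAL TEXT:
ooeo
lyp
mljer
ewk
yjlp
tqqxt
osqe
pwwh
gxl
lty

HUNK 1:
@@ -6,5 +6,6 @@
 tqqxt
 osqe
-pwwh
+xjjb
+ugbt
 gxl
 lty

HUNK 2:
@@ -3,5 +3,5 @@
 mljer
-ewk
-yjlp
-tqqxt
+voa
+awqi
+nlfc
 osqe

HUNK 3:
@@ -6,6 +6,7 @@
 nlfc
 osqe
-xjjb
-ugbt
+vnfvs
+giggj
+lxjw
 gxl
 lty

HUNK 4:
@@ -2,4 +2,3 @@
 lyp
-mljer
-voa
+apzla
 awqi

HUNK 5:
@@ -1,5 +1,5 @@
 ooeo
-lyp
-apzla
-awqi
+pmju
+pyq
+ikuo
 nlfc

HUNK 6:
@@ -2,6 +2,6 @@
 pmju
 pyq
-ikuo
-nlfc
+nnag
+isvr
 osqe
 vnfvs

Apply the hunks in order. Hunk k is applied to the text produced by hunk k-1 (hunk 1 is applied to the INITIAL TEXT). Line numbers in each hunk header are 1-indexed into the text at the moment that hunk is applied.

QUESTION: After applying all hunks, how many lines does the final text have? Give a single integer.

Answer: 11

Derivation:
Hunk 1: at line 6 remove [pwwh] add [xjjb,ugbt] -> 11 lines: ooeo lyp mljer ewk yjlp tqqxt osqe xjjb ugbt gxl lty
Hunk 2: at line 3 remove [ewk,yjlp,tqqxt] add [voa,awqi,nlfc] -> 11 lines: ooeo lyp mljer voa awqi nlfc osqe xjjb ugbt gxl lty
Hunk 3: at line 6 remove [xjjb,ugbt] add [vnfvs,giggj,lxjw] -> 12 lines: ooeo lyp mljer voa awqi nlfc osqe vnfvs giggj lxjw gxl lty
Hunk 4: at line 2 remove [mljer,voa] add [apzla] -> 11 lines: ooeo lyp apzla awqi nlfc osqe vnfvs giggj lxjw gxl lty
Hunk 5: at line 1 remove [lyp,apzla,awqi] add [pmju,pyq,ikuo] -> 11 lines: ooeo pmju pyq ikuo nlfc osqe vnfvs giggj lxjw gxl lty
Hunk 6: at line 2 remove [ikuo,nlfc] add [nnag,isvr] -> 11 lines: ooeo pmju pyq nnag isvr osqe vnfvs giggj lxjw gxl lty
Final line count: 11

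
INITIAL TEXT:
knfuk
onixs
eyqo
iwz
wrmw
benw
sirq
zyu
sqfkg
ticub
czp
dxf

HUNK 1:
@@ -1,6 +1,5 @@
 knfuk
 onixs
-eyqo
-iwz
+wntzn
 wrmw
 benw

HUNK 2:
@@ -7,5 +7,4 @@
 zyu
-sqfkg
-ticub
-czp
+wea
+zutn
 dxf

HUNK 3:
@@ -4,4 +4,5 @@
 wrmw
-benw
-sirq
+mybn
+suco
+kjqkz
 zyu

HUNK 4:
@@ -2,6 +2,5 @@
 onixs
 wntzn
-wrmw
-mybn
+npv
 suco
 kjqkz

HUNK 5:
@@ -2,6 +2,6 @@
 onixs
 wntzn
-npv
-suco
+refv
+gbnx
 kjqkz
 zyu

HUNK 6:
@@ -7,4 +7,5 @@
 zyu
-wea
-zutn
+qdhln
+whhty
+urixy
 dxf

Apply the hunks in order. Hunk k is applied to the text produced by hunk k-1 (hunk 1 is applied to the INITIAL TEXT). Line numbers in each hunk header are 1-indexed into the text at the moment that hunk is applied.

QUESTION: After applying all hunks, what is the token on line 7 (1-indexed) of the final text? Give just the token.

Hunk 1: at line 1 remove [eyqo,iwz] add [wntzn] -> 11 lines: knfuk onixs wntzn wrmw benw sirq zyu sqfkg ticub czp dxf
Hunk 2: at line 7 remove [sqfkg,ticub,czp] add [wea,zutn] -> 10 lines: knfuk onixs wntzn wrmw benw sirq zyu wea zutn dxf
Hunk 3: at line 4 remove [benw,sirq] add [mybn,suco,kjqkz] -> 11 lines: knfuk onixs wntzn wrmw mybn suco kjqkz zyu wea zutn dxf
Hunk 4: at line 2 remove [wrmw,mybn] add [npv] -> 10 lines: knfuk onixs wntzn npv suco kjqkz zyu wea zutn dxf
Hunk 5: at line 2 remove [npv,suco] add [refv,gbnx] -> 10 lines: knfuk onixs wntzn refv gbnx kjqkz zyu wea zutn dxf
Hunk 6: at line 7 remove [wea,zutn] add [qdhln,whhty,urixy] -> 11 lines: knfuk onixs wntzn refv gbnx kjqkz zyu qdhln whhty urixy dxf
Final line 7: zyu

Answer: zyu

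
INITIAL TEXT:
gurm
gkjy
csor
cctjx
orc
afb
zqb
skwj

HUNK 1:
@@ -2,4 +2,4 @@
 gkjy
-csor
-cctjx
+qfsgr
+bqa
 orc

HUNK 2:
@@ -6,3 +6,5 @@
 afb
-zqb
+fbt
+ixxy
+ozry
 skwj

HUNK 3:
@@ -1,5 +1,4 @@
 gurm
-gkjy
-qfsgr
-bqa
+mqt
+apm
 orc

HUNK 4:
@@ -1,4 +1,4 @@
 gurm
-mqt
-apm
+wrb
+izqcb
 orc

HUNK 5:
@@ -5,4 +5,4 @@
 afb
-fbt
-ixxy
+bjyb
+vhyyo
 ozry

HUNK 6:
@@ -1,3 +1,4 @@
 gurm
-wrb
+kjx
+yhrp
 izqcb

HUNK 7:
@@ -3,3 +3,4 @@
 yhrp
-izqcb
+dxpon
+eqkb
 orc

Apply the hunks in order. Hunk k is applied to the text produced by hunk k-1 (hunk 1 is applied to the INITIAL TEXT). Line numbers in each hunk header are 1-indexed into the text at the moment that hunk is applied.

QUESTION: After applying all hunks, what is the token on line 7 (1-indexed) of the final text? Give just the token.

Answer: afb

Derivation:
Hunk 1: at line 2 remove [csor,cctjx] add [qfsgr,bqa] -> 8 lines: gurm gkjy qfsgr bqa orc afb zqb skwj
Hunk 2: at line 6 remove [zqb] add [fbt,ixxy,ozry] -> 10 lines: gurm gkjy qfsgr bqa orc afb fbt ixxy ozry skwj
Hunk 3: at line 1 remove [gkjy,qfsgr,bqa] add [mqt,apm] -> 9 lines: gurm mqt apm orc afb fbt ixxy ozry skwj
Hunk 4: at line 1 remove [mqt,apm] add [wrb,izqcb] -> 9 lines: gurm wrb izqcb orc afb fbt ixxy ozry skwj
Hunk 5: at line 5 remove [fbt,ixxy] add [bjyb,vhyyo] -> 9 lines: gurm wrb izqcb orc afb bjyb vhyyo ozry skwj
Hunk 6: at line 1 remove [wrb] add [kjx,yhrp] -> 10 lines: gurm kjx yhrp izqcb orc afb bjyb vhyyo ozry skwj
Hunk 7: at line 3 remove [izqcb] add [dxpon,eqkb] -> 11 lines: gurm kjx yhrp dxpon eqkb orc afb bjyb vhyyo ozry skwj
Final line 7: afb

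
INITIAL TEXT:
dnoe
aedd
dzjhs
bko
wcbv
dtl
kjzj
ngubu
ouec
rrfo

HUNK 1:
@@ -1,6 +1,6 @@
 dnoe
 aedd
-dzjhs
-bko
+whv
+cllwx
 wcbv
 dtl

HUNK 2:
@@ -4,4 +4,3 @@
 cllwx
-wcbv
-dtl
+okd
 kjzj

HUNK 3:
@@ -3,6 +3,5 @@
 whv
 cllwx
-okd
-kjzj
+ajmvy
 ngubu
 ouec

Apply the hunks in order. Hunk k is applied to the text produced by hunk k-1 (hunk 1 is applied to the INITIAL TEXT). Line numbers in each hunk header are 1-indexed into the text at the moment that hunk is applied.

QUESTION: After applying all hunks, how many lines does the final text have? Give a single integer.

Hunk 1: at line 1 remove [dzjhs,bko] add [whv,cllwx] -> 10 lines: dnoe aedd whv cllwx wcbv dtl kjzj ngubu ouec rrfo
Hunk 2: at line 4 remove [wcbv,dtl] add [okd] -> 9 lines: dnoe aedd whv cllwx okd kjzj ngubu ouec rrfo
Hunk 3: at line 3 remove [okd,kjzj] add [ajmvy] -> 8 lines: dnoe aedd whv cllwx ajmvy ngubu ouec rrfo
Final line count: 8

Answer: 8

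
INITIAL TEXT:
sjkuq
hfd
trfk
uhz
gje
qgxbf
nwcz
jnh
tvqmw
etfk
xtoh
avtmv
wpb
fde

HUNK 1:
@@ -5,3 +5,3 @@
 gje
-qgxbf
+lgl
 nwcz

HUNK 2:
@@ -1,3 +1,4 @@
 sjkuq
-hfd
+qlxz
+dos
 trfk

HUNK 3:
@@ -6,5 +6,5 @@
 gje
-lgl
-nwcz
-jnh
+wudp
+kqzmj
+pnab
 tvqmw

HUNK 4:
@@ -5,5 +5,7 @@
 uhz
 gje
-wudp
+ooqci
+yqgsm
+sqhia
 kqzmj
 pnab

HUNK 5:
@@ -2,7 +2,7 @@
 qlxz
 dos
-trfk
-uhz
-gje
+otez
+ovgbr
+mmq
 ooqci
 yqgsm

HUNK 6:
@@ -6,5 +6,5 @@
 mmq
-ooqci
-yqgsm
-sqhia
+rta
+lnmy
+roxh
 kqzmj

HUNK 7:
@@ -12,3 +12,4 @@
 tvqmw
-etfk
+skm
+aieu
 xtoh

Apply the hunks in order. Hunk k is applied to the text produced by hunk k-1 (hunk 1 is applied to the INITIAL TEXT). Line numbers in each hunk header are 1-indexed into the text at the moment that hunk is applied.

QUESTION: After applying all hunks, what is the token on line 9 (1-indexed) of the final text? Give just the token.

Hunk 1: at line 5 remove [qgxbf] add [lgl] -> 14 lines: sjkuq hfd trfk uhz gje lgl nwcz jnh tvqmw etfk xtoh avtmv wpb fde
Hunk 2: at line 1 remove [hfd] add [qlxz,dos] -> 15 lines: sjkuq qlxz dos trfk uhz gje lgl nwcz jnh tvqmw etfk xtoh avtmv wpb fde
Hunk 3: at line 6 remove [lgl,nwcz,jnh] add [wudp,kqzmj,pnab] -> 15 lines: sjkuq qlxz dos trfk uhz gje wudp kqzmj pnab tvqmw etfk xtoh avtmv wpb fde
Hunk 4: at line 5 remove [wudp] add [ooqci,yqgsm,sqhia] -> 17 lines: sjkuq qlxz dos trfk uhz gje ooqci yqgsm sqhia kqzmj pnab tvqmw etfk xtoh avtmv wpb fde
Hunk 5: at line 2 remove [trfk,uhz,gje] add [otez,ovgbr,mmq] -> 17 lines: sjkuq qlxz dos otez ovgbr mmq ooqci yqgsm sqhia kqzmj pnab tvqmw etfk xtoh avtmv wpb fde
Hunk 6: at line 6 remove [ooqci,yqgsm,sqhia] add [rta,lnmy,roxh] -> 17 lines: sjkuq qlxz dos otez ovgbr mmq rta lnmy roxh kqzmj pnab tvqmw etfk xtoh avtmv wpb fde
Hunk 7: at line 12 remove [etfk] add [skm,aieu] -> 18 lines: sjkuq qlxz dos otez ovgbr mmq rta lnmy roxh kqzmj pnab tvqmw skm aieu xtoh avtmv wpb fde
Final line 9: roxh

Answer: roxh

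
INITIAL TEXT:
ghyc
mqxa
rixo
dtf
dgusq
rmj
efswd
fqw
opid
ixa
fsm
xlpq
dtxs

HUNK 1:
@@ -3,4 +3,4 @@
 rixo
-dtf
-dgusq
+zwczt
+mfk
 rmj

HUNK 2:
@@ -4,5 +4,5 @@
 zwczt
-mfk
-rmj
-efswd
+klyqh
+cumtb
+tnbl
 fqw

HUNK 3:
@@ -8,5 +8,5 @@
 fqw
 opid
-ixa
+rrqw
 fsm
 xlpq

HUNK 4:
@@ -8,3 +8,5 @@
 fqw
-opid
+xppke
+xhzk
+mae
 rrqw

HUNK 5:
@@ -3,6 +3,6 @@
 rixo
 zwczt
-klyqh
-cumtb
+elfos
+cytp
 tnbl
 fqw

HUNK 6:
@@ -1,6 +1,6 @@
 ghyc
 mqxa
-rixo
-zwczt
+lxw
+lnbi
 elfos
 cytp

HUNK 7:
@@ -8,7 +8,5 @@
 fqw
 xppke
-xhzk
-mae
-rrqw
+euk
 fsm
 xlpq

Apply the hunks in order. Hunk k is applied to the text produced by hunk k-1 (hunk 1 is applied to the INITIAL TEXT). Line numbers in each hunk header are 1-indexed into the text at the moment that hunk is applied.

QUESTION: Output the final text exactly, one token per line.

Hunk 1: at line 3 remove [dtf,dgusq] add [zwczt,mfk] -> 13 lines: ghyc mqxa rixo zwczt mfk rmj efswd fqw opid ixa fsm xlpq dtxs
Hunk 2: at line 4 remove [mfk,rmj,efswd] add [klyqh,cumtb,tnbl] -> 13 lines: ghyc mqxa rixo zwczt klyqh cumtb tnbl fqw opid ixa fsm xlpq dtxs
Hunk 3: at line 8 remove [ixa] add [rrqw] -> 13 lines: ghyc mqxa rixo zwczt klyqh cumtb tnbl fqw opid rrqw fsm xlpq dtxs
Hunk 4: at line 8 remove [opid] add [xppke,xhzk,mae] -> 15 lines: ghyc mqxa rixo zwczt klyqh cumtb tnbl fqw xppke xhzk mae rrqw fsm xlpq dtxs
Hunk 5: at line 3 remove [klyqh,cumtb] add [elfos,cytp] -> 15 lines: ghyc mqxa rixo zwczt elfos cytp tnbl fqw xppke xhzk mae rrqw fsm xlpq dtxs
Hunk 6: at line 1 remove [rixo,zwczt] add [lxw,lnbi] -> 15 lines: ghyc mqxa lxw lnbi elfos cytp tnbl fqw xppke xhzk mae rrqw fsm xlpq dtxs
Hunk 7: at line 8 remove [xhzk,mae,rrqw] add [euk] -> 13 lines: ghyc mqxa lxw lnbi elfos cytp tnbl fqw xppke euk fsm xlpq dtxs

Answer: ghyc
mqxa
lxw
lnbi
elfos
cytp
tnbl
fqw
xppke
euk
fsm
xlpq
dtxs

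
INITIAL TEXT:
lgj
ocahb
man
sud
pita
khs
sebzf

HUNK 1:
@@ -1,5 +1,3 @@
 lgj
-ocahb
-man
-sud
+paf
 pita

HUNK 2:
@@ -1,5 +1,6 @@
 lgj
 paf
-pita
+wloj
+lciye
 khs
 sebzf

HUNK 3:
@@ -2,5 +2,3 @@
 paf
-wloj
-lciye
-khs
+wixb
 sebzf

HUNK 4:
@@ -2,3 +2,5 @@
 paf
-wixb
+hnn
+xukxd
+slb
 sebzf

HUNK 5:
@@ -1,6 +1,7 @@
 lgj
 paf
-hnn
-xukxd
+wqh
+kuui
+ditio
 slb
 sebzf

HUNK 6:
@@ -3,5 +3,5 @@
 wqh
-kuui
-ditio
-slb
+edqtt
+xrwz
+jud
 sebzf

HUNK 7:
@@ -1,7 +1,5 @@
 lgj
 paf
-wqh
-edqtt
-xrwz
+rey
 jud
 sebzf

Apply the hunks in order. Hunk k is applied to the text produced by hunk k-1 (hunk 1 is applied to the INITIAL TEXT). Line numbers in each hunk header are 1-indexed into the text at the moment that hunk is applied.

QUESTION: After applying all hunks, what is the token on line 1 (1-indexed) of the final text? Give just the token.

Answer: lgj

Derivation:
Hunk 1: at line 1 remove [ocahb,man,sud] add [paf] -> 5 lines: lgj paf pita khs sebzf
Hunk 2: at line 1 remove [pita] add [wloj,lciye] -> 6 lines: lgj paf wloj lciye khs sebzf
Hunk 3: at line 2 remove [wloj,lciye,khs] add [wixb] -> 4 lines: lgj paf wixb sebzf
Hunk 4: at line 2 remove [wixb] add [hnn,xukxd,slb] -> 6 lines: lgj paf hnn xukxd slb sebzf
Hunk 5: at line 1 remove [hnn,xukxd] add [wqh,kuui,ditio] -> 7 lines: lgj paf wqh kuui ditio slb sebzf
Hunk 6: at line 3 remove [kuui,ditio,slb] add [edqtt,xrwz,jud] -> 7 lines: lgj paf wqh edqtt xrwz jud sebzf
Hunk 7: at line 1 remove [wqh,edqtt,xrwz] add [rey] -> 5 lines: lgj paf rey jud sebzf
Final line 1: lgj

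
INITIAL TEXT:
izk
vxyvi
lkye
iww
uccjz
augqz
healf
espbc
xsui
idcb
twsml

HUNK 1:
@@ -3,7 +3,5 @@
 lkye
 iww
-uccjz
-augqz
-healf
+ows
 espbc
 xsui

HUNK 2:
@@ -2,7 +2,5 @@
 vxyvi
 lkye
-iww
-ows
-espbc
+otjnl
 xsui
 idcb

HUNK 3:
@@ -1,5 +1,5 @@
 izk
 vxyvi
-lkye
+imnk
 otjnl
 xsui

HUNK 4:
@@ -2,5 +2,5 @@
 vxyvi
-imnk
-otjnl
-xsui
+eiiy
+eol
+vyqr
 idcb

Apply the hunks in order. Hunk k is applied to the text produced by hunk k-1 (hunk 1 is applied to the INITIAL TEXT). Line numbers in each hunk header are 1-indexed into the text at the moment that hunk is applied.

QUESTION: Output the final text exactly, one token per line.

Hunk 1: at line 3 remove [uccjz,augqz,healf] add [ows] -> 9 lines: izk vxyvi lkye iww ows espbc xsui idcb twsml
Hunk 2: at line 2 remove [iww,ows,espbc] add [otjnl] -> 7 lines: izk vxyvi lkye otjnl xsui idcb twsml
Hunk 3: at line 1 remove [lkye] add [imnk] -> 7 lines: izk vxyvi imnk otjnl xsui idcb twsml
Hunk 4: at line 2 remove [imnk,otjnl,xsui] add [eiiy,eol,vyqr] -> 7 lines: izk vxyvi eiiy eol vyqr idcb twsml

Answer: izk
vxyvi
eiiy
eol
vyqr
idcb
twsml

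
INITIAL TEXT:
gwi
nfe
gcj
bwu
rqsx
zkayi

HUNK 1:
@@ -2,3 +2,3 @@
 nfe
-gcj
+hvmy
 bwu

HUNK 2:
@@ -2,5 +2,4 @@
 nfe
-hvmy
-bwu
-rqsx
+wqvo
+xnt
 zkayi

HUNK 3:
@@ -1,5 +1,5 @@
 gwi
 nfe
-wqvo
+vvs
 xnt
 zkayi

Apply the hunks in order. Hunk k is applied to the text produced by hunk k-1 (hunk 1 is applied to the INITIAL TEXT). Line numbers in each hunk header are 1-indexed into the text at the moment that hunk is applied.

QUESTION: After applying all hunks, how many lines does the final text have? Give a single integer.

Answer: 5

Derivation:
Hunk 1: at line 2 remove [gcj] add [hvmy] -> 6 lines: gwi nfe hvmy bwu rqsx zkayi
Hunk 2: at line 2 remove [hvmy,bwu,rqsx] add [wqvo,xnt] -> 5 lines: gwi nfe wqvo xnt zkayi
Hunk 3: at line 1 remove [wqvo] add [vvs] -> 5 lines: gwi nfe vvs xnt zkayi
Final line count: 5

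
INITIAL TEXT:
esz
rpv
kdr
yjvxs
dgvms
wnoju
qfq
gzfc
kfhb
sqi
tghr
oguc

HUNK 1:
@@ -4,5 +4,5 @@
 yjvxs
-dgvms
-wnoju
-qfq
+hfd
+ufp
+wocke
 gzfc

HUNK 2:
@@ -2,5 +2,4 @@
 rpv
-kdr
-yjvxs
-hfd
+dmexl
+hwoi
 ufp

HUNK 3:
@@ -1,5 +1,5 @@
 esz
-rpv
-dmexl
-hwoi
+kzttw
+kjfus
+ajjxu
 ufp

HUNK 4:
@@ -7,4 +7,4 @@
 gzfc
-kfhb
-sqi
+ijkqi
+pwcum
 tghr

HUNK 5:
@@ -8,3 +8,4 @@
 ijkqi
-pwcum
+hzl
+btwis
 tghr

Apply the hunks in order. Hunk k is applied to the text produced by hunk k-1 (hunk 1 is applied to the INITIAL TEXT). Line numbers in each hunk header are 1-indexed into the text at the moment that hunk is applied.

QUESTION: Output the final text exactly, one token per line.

Hunk 1: at line 4 remove [dgvms,wnoju,qfq] add [hfd,ufp,wocke] -> 12 lines: esz rpv kdr yjvxs hfd ufp wocke gzfc kfhb sqi tghr oguc
Hunk 2: at line 2 remove [kdr,yjvxs,hfd] add [dmexl,hwoi] -> 11 lines: esz rpv dmexl hwoi ufp wocke gzfc kfhb sqi tghr oguc
Hunk 3: at line 1 remove [rpv,dmexl,hwoi] add [kzttw,kjfus,ajjxu] -> 11 lines: esz kzttw kjfus ajjxu ufp wocke gzfc kfhb sqi tghr oguc
Hunk 4: at line 7 remove [kfhb,sqi] add [ijkqi,pwcum] -> 11 lines: esz kzttw kjfus ajjxu ufp wocke gzfc ijkqi pwcum tghr oguc
Hunk 5: at line 8 remove [pwcum] add [hzl,btwis] -> 12 lines: esz kzttw kjfus ajjxu ufp wocke gzfc ijkqi hzl btwis tghr oguc

Answer: esz
kzttw
kjfus
ajjxu
ufp
wocke
gzfc
ijkqi
hzl
btwis
tghr
oguc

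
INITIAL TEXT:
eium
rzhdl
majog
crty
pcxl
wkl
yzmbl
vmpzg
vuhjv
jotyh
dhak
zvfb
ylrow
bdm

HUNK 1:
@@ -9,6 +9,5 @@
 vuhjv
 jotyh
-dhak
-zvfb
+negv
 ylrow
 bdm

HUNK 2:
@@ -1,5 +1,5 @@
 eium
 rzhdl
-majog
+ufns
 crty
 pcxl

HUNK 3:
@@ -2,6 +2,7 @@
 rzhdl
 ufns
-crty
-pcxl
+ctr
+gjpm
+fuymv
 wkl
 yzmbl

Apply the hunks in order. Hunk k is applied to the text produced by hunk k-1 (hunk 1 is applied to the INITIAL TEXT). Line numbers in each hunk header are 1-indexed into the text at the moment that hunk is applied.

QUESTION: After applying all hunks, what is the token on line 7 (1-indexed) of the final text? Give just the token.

Hunk 1: at line 9 remove [dhak,zvfb] add [negv] -> 13 lines: eium rzhdl majog crty pcxl wkl yzmbl vmpzg vuhjv jotyh negv ylrow bdm
Hunk 2: at line 1 remove [majog] add [ufns] -> 13 lines: eium rzhdl ufns crty pcxl wkl yzmbl vmpzg vuhjv jotyh negv ylrow bdm
Hunk 3: at line 2 remove [crty,pcxl] add [ctr,gjpm,fuymv] -> 14 lines: eium rzhdl ufns ctr gjpm fuymv wkl yzmbl vmpzg vuhjv jotyh negv ylrow bdm
Final line 7: wkl

Answer: wkl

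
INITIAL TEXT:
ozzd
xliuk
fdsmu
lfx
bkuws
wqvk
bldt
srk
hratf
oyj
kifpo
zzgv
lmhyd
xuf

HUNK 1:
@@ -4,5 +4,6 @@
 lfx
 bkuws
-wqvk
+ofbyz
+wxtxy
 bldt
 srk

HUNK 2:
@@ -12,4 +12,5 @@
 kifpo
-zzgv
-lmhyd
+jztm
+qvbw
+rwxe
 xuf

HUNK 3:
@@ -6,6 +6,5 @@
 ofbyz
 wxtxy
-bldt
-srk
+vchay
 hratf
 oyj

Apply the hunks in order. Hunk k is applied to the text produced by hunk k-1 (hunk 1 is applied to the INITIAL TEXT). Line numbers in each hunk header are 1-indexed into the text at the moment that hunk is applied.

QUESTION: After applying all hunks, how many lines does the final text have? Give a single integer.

Hunk 1: at line 4 remove [wqvk] add [ofbyz,wxtxy] -> 15 lines: ozzd xliuk fdsmu lfx bkuws ofbyz wxtxy bldt srk hratf oyj kifpo zzgv lmhyd xuf
Hunk 2: at line 12 remove [zzgv,lmhyd] add [jztm,qvbw,rwxe] -> 16 lines: ozzd xliuk fdsmu lfx bkuws ofbyz wxtxy bldt srk hratf oyj kifpo jztm qvbw rwxe xuf
Hunk 3: at line 6 remove [bldt,srk] add [vchay] -> 15 lines: ozzd xliuk fdsmu lfx bkuws ofbyz wxtxy vchay hratf oyj kifpo jztm qvbw rwxe xuf
Final line count: 15

Answer: 15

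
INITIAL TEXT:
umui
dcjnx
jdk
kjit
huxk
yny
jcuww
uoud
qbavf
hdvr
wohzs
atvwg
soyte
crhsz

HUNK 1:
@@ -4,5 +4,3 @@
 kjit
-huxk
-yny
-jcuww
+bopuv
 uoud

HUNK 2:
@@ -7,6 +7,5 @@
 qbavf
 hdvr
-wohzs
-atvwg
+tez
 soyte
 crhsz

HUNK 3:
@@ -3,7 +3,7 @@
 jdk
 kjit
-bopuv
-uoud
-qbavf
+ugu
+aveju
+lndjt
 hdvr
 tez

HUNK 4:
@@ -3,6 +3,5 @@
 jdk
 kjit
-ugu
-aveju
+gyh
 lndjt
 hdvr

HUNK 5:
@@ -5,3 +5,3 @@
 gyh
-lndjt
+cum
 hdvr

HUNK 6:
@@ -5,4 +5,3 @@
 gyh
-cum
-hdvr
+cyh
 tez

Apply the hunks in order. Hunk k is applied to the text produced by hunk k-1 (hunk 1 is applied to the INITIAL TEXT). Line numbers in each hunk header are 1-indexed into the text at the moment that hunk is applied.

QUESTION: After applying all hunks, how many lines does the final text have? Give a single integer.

Hunk 1: at line 4 remove [huxk,yny,jcuww] add [bopuv] -> 12 lines: umui dcjnx jdk kjit bopuv uoud qbavf hdvr wohzs atvwg soyte crhsz
Hunk 2: at line 7 remove [wohzs,atvwg] add [tez] -> 11 lines: umui dcjnx jdk kjit bopuv uoud qbavf hdvr tez soyte crhsz
Hunk 3: at line 3 remove [bopuv,uoud,qbavf] add [ugu,aveju,lndjt] -> 11 lines: umui dcjnx jdk kjit ugu aveju lndjt hdvr tez soyte crhsz
Hunk 4: at line 3 remove [ugu,aveju] add [gyh] -> 10 lines: umui dcjnx jdk kjit gyh lndjt hdvr tez soyte crhsz
Hunk 5: at line 5 remove [lndjt] add [cum] -> 10 lines: umui dcjnx jdk kjit gyh cum hdvr tez soyte crhsz
Hunk 6: at line 5 remove [cum,hdvr] add [cyh] -> 9 lines: umui dcjnx jdk kjit gyh cyh tez soyte crhsz
Final line count: 9

Answer: 9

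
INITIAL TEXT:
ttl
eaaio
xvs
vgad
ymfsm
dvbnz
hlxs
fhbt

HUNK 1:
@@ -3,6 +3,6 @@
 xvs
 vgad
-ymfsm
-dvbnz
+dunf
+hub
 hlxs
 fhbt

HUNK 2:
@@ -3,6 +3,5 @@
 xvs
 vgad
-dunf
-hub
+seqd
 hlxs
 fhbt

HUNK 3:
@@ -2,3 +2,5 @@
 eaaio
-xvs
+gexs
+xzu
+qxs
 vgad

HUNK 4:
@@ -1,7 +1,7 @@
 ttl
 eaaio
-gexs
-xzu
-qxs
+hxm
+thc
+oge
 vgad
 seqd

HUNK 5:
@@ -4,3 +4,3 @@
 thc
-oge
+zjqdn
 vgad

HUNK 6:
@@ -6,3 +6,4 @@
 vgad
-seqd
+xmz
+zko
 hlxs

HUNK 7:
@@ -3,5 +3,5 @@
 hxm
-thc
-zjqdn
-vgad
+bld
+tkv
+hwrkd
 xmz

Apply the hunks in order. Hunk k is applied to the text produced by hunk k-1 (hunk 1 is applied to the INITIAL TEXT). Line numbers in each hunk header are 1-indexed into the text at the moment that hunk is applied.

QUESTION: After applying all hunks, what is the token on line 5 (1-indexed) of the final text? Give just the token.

Answer: tkv

Derivation:
Hunk 1: at line 3 remove [ymfsm,dvbnz] add [dunf,hub] -> 8 lines: ttl eaaio xvs vgad dunf hub hlxs fhbt
Hunk 2: at line 3 remove [dunf,hub] add [seqd] -> 7 lines: ttl eaaio xvs vgad seqd hlxs fhbt
Hunk 3: at line 2 remove [xvs] add [gexs,xzu,qxs] -> 9 lines: ttl eaaio gexs xzu qxs vgad seqd hlxs fhbt
Hunk 4: at line 1 remove [gexs,xzu,qxs] add [hxm,thc,oge] -> 9 lines: ttl eaaio hxm thc oge vgad seqd hlxs fhbt
Hunk 5: at line 4 remove [oge] add [zjqdn] -> 9 lines: ttl eaaio hxm thc zjqdn vgad seqd hlxs fhbt
Hunk 6: at line 6 remove [seqd] add [xmz,zko] -> 10 lines: ttl eaaio hxm thc zjqdn vgad xmz zko hlxs fhbt
Hunk 7: at line 3 remove [thc,zjqdn,vgad] add [bld,tkv,hwrkd] -> 10 lines: ttl eaaio hxm bld tkv hwrkd xmz zko hlxs fhbt
Final line 5: tkv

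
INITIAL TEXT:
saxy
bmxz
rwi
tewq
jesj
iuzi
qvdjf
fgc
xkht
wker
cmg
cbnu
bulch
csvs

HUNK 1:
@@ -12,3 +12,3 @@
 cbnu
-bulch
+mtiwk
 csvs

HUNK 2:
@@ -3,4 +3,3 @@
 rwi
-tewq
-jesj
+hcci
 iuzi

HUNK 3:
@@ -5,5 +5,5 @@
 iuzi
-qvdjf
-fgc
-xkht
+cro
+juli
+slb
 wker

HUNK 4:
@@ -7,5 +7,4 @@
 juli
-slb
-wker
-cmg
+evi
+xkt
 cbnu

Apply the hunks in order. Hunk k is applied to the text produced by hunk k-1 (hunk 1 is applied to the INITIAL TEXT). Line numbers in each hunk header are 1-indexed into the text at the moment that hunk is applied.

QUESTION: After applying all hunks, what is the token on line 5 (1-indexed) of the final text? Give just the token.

Hunk 1: at line 12 remove [bulch] add [mtiwk] -> 14 lines: saxy bmxz rwi tewq jesj iuzi qvdjf fgc xkht wker cmg cbnu mtiwk csvs
Hunk 2: at line 3 remove [tewq,jesj] add [hcci] -> 13 lines: saxy bmxz rwi hcci iuzi qvdjf fgc xkht wker cmg cbnu mtiwk csvs
Hunk 3: at line 5 remove [qvdjf,fgc,xkht] add [cro,juli,slb] -> 13 lines: saxy bmxz rwi hcci iuzi cro juli slb wker cmg cbnu mtiwk csvs
Hunk 4: at line 7 remove [slb,wker,cmg] add [evi,xkt] -> 12 lines: saxy bmxz rwi hcci iuzi cro juli evi xkt cbnu mtiwk csvs
Final line 5: iuzi

Answer: iuzi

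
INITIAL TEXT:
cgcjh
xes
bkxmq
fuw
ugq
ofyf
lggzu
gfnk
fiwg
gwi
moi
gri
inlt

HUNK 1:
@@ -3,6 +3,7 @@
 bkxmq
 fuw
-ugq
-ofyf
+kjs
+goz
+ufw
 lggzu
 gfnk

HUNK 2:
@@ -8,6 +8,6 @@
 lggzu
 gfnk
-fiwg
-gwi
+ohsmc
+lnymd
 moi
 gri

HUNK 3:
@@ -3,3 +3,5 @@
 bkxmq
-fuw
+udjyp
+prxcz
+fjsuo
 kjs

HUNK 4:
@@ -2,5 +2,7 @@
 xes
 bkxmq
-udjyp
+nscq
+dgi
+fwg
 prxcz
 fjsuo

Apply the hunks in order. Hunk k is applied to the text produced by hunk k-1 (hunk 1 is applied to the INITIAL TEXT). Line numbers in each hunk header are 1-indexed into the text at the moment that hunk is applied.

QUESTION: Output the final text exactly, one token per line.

Hunk 1: at line 3 remove [ugq,ofyf] add [kjs,goz,ufw] -> 14 lines: cgcjh xes bkxmq fuw kjs goz ufw lggzu gfnk fiwg gwi moi gri inlt
Hunk 2: at line 8 remove [fiwg,gwi] add [ohsmc,lnymd] -> 14 lines: cgcjh xes bkxmq fuw kjs goz ufw lggzu gfnk ohsmc lnymd moi gri inlt
Hunk 3: at line 3 remove [fuw] add [udjyp,prxcz,fjsuo] -> 16 lines: cgcjh xes bkxmq udjyp prxcz fjsuo kjs goz ufw lggzu gfnk ohsmc lnymd moi gri inlt
Hunk 4: at line 2 remove [udjyp] add [nscq,dgi,fwg] -> 18 lines: cgcjh xes bkxmq nscq dgi fwg prxcz fjsuo kjs goz ufw lggzu gfnk ohsmc lnymd moi gri inlt

Answer: cgcjh
xes
bkxmq
nscq
dgi
fwg
prxcz
fjsuo
kjs
goz
ufw
lggzu
gfnk
ohsmc
lnymd
moi
gri
inlt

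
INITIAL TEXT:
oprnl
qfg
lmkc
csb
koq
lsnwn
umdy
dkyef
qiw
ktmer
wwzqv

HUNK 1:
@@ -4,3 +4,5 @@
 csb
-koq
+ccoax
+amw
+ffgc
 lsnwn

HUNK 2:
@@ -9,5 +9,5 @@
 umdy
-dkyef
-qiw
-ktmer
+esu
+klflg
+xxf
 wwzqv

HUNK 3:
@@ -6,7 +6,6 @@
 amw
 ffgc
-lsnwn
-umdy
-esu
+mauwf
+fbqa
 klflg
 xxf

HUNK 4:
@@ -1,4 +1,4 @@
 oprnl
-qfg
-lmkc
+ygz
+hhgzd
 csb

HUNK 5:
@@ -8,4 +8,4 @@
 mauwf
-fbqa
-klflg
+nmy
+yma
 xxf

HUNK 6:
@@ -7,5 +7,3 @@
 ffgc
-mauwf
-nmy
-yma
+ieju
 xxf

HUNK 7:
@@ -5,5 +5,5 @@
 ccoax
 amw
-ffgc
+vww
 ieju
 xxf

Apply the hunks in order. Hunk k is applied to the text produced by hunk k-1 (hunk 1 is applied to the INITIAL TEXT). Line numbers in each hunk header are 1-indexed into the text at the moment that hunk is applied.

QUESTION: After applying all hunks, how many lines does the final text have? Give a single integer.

Hunk 1: at line 4 remove [koq] add [ccoax,amw,ffgc] -> 13 lines: oprnl qfg lmkc csb ccoax amw ffgc lsnwn umdy dkyef qiw ktmer wwzqv
Hunk 2: at line 9 remove [dkyef,qiw,ktmer] add [esu,klflg,xxf] -> 13 lines: oprnl qfg lmkc csb ccoax amw ffgc lsnwn umdy esu klflg xxf wwzqv
Hunk 3: at line 6 remove [lsnwn,umdy,esu] add [mauwf,fbqa] -> 12 lines: oprnl qfg lmkc csb ccoax amw ffgc mauwf fbqa klflg xxf wwzqv
Hunk 4: at line 1 remove [qfg,lmkc] add [ygz,hhgzd] -> 12 lines: oprnl ygz hhgzd csb ccoax amw ffgc mauwf fbqa klflg xxf wwzqv
Hunk 5: at line 8 remove [fbqa,klflg] add [nmy,yma] -> 12 lines: oprnl ygz hhgzd csb ccoax amw ffgc mauwf nmy yma xxf wwzqv
Hunk 6: at line 7 remove [mauwf,nmy,yma] add [ieju] -> 10 lines: oprnl ygz hhgzd csb ccoax amw ffgc ieju xxf wwzqv
Hunk 7: at line 5 remove [ffgc] add [vww] -> 10 lines: oprnl ygz hhgzd csb ccoax amw vww ieju xxf wwzqv
Final line count: 10

Answer: 10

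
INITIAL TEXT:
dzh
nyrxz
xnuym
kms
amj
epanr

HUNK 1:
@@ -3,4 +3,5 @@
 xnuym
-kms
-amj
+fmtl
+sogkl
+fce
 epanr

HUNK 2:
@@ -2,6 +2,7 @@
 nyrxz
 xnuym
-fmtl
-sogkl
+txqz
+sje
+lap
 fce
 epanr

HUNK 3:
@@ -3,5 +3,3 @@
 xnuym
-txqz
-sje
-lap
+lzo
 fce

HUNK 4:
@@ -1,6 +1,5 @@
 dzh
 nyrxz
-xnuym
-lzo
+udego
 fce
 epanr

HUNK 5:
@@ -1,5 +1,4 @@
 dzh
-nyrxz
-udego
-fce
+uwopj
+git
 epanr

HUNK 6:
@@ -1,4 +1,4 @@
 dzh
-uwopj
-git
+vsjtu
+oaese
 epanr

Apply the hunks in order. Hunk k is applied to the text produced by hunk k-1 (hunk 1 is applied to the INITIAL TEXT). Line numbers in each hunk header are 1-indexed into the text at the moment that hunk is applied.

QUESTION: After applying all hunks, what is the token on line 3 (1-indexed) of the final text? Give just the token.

Answer: oaese

Derivation:
Hunk 1: at line 3 remove [kms,amj] add [fmtl,sogkl,fce] -> 7 lines: dzh nyrxz xnuym fmtl sogkl fce epanr
Hunk 2: at line 2 remove [fmtl,sogkl] add [txqz,sje,lap] -> 8 lines: dzh nyrxz xnuym txqz sje lap fce epanr
Hunk 3: at line 3 remove [txqz,sje,lap] add [lzo] -> 6 lines: dzh nyrxz xnuym lzo fce epanr
Hunk 4: at line 1 remove [xnuym,lzo] add [udego] -> 5 lines: dzh nyrxz udego fce epanr
Hunk 5: at line 1 remove [nyrxz,udego,fce] add [uwopj,git] -> 4 lines: dzh uwopj git epanr
Hunk 6: at line 1 remove [uwopj,git] add [vsjtu,oaese] -> 4 lines: dzh vsjtu oaese epanr
Final line 3: oaese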